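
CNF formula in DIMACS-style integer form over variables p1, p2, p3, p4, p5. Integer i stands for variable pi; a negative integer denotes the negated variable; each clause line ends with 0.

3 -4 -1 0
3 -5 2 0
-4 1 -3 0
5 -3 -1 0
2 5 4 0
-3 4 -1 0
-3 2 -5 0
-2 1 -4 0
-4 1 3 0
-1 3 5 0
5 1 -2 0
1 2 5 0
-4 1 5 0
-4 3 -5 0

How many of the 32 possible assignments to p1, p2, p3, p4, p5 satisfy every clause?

4

The models are:
  p1=0 p2=1 p3=0 p4=0 p5=1
  p1=0 p2=1 p3=1 p4=0 p5=1
  p1=1 p2=1 p3=0 p4=0 p5=1
  p1=1 p2=1 p3=1 p4=1 p5=1
That's 4 in total.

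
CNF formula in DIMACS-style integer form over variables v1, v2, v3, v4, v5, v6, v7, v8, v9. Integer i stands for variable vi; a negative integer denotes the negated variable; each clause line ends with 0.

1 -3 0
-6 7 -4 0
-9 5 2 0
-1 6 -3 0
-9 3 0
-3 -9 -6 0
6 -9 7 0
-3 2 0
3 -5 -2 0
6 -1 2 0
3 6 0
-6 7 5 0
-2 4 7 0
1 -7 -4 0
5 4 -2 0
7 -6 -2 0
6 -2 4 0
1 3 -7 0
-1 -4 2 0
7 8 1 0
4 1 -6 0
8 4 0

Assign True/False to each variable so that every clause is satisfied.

Pure literal: v8 appears only positively; assign v8 = True.
v9 occurs only negated in the remaining clauses — set v9 = False.
Set v1 = True and propagate.
For the remaining variables, v2 = False, v3 = False, v4 = False, v5 = True, v6 = True, v7 = True works.

v1=T, v2=F, v3=F, v4=F, v5=T, v6=T, v7=T, v8=T, v9=F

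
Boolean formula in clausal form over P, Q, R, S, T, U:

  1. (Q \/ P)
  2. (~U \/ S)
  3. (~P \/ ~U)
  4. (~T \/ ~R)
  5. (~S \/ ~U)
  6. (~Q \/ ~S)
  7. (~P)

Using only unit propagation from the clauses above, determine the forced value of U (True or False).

(~P) stands alone — P = False.
In (Q \/ P), P is now false; Q must hold, so Q = True.
(~S \/ ~Q): since Q = True, the clause reduces to (~S). S = False.
(~U \/ S): since S = False, the clause reduces to (~U). U = False.

False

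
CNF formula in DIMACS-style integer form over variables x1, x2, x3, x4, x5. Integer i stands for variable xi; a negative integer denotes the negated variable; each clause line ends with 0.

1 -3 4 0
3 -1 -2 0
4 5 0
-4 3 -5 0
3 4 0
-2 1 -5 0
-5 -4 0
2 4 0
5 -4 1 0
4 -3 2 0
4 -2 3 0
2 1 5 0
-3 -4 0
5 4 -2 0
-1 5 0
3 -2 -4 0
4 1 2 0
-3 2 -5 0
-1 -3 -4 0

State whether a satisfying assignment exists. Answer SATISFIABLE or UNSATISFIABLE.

SATISFIABLE

Set x1 = True and propagate.
  then x5 is forced to True.
  then x4 is forced to False.
  then x3 is forced to True.
  then x2 is forced to True.
So x1=True, x2=True, x3=True, x4=False, x5=True is a satisfying assignment.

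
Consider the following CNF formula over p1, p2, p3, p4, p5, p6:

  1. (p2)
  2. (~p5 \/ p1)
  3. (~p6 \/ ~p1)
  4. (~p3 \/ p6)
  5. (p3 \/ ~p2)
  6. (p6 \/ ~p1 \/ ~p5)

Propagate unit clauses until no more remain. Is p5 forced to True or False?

Unit clause (p2) sets p2 = True.
(p3 \/ ~p2): since p2 = True, the clause reduces to (p3). p3 = True.
(~p3 \/ p6): since p3 = True, the clause reduces to (p6). p6 = True.
(~p1 \/ ~p6): since p6 = True, the clause reduces to (~p1). p1 = False.
In (~p5 \/ p1), p1 is now false; ~p5 must hold, so p5 = False.

False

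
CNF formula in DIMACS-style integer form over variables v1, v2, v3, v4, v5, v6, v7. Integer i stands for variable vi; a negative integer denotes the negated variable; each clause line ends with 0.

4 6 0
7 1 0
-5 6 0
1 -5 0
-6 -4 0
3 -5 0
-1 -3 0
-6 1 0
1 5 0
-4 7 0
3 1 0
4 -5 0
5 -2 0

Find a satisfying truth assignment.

v2 occurs only negated in the remaining clauses — set v2 = False.
Set v1 = True and propagate.
  then v3 is forced to False.
  then v5 is forced to False.
Set v4 = False and propagate.
  then v6 is forced to True.
v7 is now unconstrained; take v7 = False.
Every clause has at least one true literal under this assignment.

v1 = T, v2 = F, v3 = F, v4 = F, v5 = F, v6 = T, v7 = F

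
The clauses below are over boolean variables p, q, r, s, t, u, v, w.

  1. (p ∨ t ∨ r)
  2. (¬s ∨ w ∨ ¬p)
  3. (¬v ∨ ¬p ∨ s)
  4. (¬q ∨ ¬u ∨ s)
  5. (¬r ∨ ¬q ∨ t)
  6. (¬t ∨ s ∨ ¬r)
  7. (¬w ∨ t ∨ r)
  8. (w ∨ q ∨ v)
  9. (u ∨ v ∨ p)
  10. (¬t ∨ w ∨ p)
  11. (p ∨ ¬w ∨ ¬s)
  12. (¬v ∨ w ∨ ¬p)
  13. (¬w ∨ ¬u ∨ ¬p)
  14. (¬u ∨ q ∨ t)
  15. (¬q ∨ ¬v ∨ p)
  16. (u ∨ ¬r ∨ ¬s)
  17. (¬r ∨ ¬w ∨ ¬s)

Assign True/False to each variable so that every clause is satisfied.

p=T, q=T, r=F, s=F, t=T, u=F, v=F, w=T

Branch on p: take p = True.
Set q = True and propagate.
Set r = False and propagate.
The remaining clauses are satisfied by s = False, t = True, u = False, v = False, w = True.
Every clause has at least one true literal under this assignment.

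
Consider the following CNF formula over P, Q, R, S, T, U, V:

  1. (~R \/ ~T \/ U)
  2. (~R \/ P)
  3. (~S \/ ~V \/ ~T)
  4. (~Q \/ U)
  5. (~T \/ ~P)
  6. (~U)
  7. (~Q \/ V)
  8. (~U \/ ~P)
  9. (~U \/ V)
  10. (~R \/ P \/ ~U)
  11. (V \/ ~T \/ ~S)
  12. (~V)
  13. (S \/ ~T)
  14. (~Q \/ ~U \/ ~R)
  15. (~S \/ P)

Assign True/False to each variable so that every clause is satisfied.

P=True, Q=False, R=False, S=True, T=False, U=False, V=False

Unit propagation: (~U) forces U = False.
The clause (~Q) is unit: Q must be False.
Unit propagation: (~V) forces V = False.
R occurs only negated in the remaining clauses — set R = False.
T occurs only negated in the remaining clauses — set T = False.
Try P = True.
S is now unconstrained; take S = True.
Every clause has at least one true literal under this assignment.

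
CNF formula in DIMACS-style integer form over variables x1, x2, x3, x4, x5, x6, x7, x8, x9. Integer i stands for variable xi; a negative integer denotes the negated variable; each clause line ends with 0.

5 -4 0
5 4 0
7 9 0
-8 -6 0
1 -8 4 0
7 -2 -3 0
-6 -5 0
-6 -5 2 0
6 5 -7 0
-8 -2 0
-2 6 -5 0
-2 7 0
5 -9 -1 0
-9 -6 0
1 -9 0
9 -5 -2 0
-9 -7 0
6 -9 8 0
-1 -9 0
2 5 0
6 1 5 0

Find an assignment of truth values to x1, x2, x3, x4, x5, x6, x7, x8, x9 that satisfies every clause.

Pure literal: x3 appears only negated; assign x3 = False.
Try x1 = True.
  then x9 is forced to False.
  then x7 is forced to True.
Set x2 = False and propagate.
  then x5 is forced to True.
  then x6 is forced to False.
x4, x8 are now unconstrained; take x4 = True, x8 = True.

x1 = 1, x2 = 0, x3 = 0, x4 = 1, x5 = 1, x6 = 0, x7 = 1, x8 = 1, x9 = 0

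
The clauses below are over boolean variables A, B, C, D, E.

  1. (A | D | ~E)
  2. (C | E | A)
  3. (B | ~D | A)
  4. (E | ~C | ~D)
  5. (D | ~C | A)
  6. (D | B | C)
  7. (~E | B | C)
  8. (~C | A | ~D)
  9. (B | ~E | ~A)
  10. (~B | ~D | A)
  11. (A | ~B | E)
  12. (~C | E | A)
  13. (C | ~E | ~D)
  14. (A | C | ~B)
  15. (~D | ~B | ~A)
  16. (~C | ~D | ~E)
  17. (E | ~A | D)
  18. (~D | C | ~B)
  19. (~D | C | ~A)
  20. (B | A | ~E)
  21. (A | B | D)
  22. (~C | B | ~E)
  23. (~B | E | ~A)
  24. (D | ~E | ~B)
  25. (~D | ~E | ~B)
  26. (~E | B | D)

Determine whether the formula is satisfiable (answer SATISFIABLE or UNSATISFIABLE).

UNSATISFIABLE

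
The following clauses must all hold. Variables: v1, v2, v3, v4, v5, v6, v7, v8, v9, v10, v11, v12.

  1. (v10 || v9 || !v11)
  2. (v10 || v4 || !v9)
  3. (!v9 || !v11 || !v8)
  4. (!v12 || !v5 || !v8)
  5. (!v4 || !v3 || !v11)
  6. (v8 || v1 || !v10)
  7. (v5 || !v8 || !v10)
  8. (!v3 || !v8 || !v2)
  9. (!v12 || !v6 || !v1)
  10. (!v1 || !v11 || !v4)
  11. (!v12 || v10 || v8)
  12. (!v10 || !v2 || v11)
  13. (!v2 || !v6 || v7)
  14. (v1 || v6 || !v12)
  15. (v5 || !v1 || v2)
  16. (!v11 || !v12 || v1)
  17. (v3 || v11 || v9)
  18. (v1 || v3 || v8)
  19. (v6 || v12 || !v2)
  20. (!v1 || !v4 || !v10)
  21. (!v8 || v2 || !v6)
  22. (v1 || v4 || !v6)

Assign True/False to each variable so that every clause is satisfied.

v1=1  v2=0  v3=1  v4=0  v5=1  v6=1  v7=1  v8=0  v9=0  v10=0  v11=0  v12=0

Pure literal: v7 appears only positively; assign v7 = True.
Set v1 = True and propagate.
Set v2 = False and propagate.
  then v5 is forced to True.
The remaining clauses are satisfied by v3 = True, v4 = False, v6 = True, v8 = False, v9 = False, v10 = False, v11 = False, v12 = False.
Check each clause:
  1. (v10 || v9 || !v11) — !v11 is true.
  2. (v4 || !v9 || v10) — !v9 is true.
  3. (!v8 || !v9 || !v11) — !v8 is true.
  4. (!v8 || !v12 || !v5) — !v8 is true.
  5. (!v11 || !v4 || !v3) — !v4 is true.
  6. (!v10 || v1 || v8) — v1 is true.
  7. (!v8 || v5 || !v10) — !v8 is true.
  8. (!v3 || !v8 || !v2) — !v8 is true.
  9. (!v6 || !v1 || !v12) — !v12 is true.
  10. (!v4 || !v1 || !v11) — !v4 is true.
  11. (v10 || v8 || !v12) — !v12 is true.
  12. (!v10 || !v2 || v11) — !v2 is true.
  13. (v7 || !v2 || !v6) — !v2 is true.
  14. (v1 || v6 || !v12) — v1 is true.
  15. (!v1 || v2 || v5) — v5 is true.
  16. (v1 || !v11 || !v12) — v1 is true.
  17. (v11 || v9 || v3) — v3 is true.
  18. (v1 || v3 || v8) — v1 is true.
  19. (v6 || v12 || !v2) — v6 is true.
  20. (!v4 || !v10 || !v1) — !v4 is true.
  21. (!v8 || !v6 || v2) — !v8 is true.
  22. (v1 || !v6 || v4) — v1 is true.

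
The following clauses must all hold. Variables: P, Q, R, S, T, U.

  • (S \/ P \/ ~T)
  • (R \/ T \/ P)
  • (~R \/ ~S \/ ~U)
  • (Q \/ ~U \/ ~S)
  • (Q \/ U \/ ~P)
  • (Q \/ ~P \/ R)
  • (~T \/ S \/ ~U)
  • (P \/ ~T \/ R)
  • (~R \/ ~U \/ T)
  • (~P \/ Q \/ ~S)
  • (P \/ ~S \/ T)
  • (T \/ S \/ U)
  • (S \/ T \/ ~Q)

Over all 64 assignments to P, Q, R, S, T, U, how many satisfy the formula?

Case analysis on S and T:
  S=1, T=1: 5 of the 16 assignments to (P,Q,R,U) work.
  S=1, T=0: remaining (P,Q,R,U) ∈ {(1,1,0,0); (1,1,0,1); (1,1,1,0)} — 3.
  S=0, T=1: remaining (P,Q,R,U) ∈ {(1,1,0,0); (1,1,1,0)} — 2.
  S=0, T=0: a clause becomes empty — 0.
Total: 5 + 3 + 2 + 0 = 10.

10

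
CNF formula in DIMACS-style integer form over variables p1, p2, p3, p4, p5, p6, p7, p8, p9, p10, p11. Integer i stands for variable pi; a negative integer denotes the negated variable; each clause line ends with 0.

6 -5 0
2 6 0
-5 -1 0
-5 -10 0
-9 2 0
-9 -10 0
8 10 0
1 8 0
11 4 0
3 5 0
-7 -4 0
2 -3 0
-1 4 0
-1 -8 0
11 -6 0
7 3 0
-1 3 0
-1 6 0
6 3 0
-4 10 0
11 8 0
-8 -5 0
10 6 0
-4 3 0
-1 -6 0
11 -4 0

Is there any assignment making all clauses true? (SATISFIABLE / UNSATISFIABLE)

SATISFIABLE

Pure literal: p2 appears only positively; assign p2 = True.
Pure literal: p9 appears only negated; assign p9 = False.
Branch on p1: take p1 = False.
  then p8 is forced to True.
  then p5 is forced to False.
  then p3 is forced to True.
Branch on p4: take p4 = True.
  then p7 is forced to False.
  then p10 is forced to True.
  then p11 is forced to True.
p6 is now unconstrained; take p6 = False.
Every clause has at least one true literal under this assignment.
So p1 = F  p2 = T  p3 = T  p4 = T  p5 = F  p6 = F  p7 = F  p8 = T  p9 = F  p10 = T  p11 = T is a satisfying assignment.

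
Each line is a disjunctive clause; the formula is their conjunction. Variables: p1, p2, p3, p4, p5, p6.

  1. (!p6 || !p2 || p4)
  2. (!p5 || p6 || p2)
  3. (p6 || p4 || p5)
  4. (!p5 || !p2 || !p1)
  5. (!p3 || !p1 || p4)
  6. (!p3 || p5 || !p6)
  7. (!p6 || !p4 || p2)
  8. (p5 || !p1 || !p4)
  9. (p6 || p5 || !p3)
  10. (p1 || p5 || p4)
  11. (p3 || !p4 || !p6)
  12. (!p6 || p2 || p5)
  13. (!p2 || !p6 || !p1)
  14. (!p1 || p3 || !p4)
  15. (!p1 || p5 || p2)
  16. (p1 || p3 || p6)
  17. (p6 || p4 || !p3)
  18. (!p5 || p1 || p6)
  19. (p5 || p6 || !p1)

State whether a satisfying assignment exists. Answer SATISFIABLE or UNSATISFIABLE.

Branch on p1: take p1 = False.
Branch on p2: take p2 = True.
Set p3 = True and propagate.
For the remaining variables, p4 = True, p5 = True, p6 = True works.
So p1=0, p2=1, p3=1, p4=1, p5=1, p6=1 is a satisfying assignment.

SATISFIABLE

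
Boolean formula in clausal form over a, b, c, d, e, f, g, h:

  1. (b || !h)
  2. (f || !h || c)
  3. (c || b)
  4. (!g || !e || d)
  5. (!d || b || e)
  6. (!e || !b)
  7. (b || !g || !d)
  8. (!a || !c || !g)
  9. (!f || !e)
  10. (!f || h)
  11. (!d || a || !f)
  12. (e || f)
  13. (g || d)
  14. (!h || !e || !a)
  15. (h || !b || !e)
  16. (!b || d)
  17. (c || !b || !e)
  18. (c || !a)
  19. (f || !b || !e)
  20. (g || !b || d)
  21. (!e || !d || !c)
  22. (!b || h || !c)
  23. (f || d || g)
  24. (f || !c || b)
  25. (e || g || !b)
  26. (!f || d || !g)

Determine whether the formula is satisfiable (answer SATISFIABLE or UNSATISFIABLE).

b = True:
  propagation gives e=False, f=True, h=True, d=True; an empty clause results — contradiction.
b = False:
  propagation gives h=False, c=True, f=False; an empty clause results — contradiction.
Every branch closes, so no satisfying assignment exists.

UNSATISFIABLE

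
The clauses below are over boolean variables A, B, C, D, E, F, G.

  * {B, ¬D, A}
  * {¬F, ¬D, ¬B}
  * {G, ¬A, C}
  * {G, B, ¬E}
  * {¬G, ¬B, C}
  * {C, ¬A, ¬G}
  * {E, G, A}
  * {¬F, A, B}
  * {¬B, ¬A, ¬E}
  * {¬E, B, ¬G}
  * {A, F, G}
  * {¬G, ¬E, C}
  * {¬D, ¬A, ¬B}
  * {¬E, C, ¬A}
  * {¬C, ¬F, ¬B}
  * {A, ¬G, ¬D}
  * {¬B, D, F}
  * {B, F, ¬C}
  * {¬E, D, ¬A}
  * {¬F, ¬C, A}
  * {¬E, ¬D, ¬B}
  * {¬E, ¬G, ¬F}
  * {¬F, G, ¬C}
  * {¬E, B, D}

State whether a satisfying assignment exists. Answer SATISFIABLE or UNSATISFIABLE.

SATISFIABLE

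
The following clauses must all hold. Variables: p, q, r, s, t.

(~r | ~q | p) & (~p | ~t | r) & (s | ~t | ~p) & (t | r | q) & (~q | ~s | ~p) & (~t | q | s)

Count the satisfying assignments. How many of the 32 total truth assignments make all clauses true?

13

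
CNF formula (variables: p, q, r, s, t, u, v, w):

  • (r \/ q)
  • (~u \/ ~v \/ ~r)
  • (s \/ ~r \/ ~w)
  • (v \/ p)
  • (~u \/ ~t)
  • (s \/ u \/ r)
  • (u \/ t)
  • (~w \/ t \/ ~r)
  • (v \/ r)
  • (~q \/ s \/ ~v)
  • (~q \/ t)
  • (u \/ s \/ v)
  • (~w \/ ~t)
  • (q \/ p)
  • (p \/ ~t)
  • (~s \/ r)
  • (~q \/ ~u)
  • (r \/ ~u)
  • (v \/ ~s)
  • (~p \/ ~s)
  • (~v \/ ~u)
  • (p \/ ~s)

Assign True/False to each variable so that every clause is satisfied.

w occurs only negated in the remaining clauses — set w = False.
Branch on p: take p = True.
  then s is forced to False.
Set q = False and propagate.
  then r is forced to True.
For the remaining variables, t = True, u = False, v = True works.
Every clause has at least one true literal under this assignment.

p = T  q = F  r = T  s = F  t = T  u = F  v = T  w = F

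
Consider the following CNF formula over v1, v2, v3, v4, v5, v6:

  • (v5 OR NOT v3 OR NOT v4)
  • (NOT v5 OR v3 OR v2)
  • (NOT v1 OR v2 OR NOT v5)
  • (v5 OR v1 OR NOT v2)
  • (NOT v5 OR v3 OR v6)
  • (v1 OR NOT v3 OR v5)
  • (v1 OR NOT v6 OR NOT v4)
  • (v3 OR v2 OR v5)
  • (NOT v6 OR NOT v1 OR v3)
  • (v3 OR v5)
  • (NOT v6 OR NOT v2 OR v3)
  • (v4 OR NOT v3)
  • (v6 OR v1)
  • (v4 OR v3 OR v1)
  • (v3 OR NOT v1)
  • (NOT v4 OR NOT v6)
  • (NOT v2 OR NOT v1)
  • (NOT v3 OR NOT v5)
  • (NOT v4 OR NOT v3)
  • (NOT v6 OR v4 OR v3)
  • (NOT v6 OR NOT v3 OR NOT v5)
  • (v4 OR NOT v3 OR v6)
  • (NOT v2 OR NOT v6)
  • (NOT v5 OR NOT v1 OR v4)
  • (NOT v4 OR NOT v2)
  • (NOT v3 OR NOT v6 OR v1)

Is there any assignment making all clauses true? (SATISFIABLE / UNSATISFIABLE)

UNSATISFIABLE

v3 = True:
  propagation gives v4=True; an empty clause results — contradiction.
v3 = False:
  propagation gives v5=True, v2=True, v6=True; an empty clause results — contradiction.
Every branch closes, so no satisfying assignment exists.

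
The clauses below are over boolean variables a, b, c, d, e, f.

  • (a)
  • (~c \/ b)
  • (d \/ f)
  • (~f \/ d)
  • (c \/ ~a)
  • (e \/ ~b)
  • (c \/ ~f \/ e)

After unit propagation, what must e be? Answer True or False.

True

Unit clause (a) sets a = True.
From (c \/ ~a) and a = True: c = True.
(~c \/ b) with c = True leaves only b, so b = True.
In (~b \/ e), ~b is now false; e must hold, so e = True.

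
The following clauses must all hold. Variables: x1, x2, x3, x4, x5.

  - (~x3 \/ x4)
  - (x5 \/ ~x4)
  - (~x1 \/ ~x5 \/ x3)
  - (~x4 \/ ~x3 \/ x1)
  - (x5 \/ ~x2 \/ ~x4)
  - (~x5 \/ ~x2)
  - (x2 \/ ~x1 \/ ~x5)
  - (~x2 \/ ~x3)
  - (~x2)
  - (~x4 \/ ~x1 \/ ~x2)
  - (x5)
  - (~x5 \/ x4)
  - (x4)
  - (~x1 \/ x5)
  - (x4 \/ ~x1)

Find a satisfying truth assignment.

x1=False  x2=False  x3=False  x4=True  x5=True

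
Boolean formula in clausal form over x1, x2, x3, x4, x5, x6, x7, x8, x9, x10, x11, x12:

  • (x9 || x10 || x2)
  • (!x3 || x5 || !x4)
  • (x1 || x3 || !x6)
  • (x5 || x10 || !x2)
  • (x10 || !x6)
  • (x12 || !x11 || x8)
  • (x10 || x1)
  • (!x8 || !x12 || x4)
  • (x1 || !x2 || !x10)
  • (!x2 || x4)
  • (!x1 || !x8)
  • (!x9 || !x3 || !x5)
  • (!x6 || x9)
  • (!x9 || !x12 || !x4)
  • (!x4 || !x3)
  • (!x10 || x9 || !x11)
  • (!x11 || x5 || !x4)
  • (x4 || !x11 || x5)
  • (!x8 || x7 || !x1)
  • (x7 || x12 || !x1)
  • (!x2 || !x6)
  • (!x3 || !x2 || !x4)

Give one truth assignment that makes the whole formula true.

x1 = True  x2 = False  x3 = False  x4 = False  x5 = True  x6 = False  x7 = False  x8 = False  x9 = False  x10 = True  x11 = False  x12 = True

Check each clause:
  1. (x10 || x9 || x2) — x10 is true.
  2. (x5 || !x3 || !x4) — x5 is true.
  3. (!x6 || x1 || x3) — x1 is true.
  4. (x10 || x5 || !x2) — x10 is true.
  5. (x10 || !x6) — x10 is true.
  6. (x8 || !x11 || x12) — x12 is true.
  7. (x10 || x1) — x1 is true.
  8. (x4 || !x8 || !x12) — !x8 is true.
  9. (!x2 || x1 || !x10) — x1 is true.
  10. (!x2 || x4) — !x2 is true.
  11. (!x8 || !x1) — !x8 is true.
  12. (!x3 || !x5 || !x9) — !x3 is true.
  13. (x9 || !x6) — !x6 is true.
  14. (!x9 || !x12 || !x4) — !x4 is true.
  15. (!x3 || !x4) — !x4 is true.
  16. (!x10 || x9 || !x11) — !x11 is true.
  17. (!x4 || x5 || !x11) — !x11 is true.
  18. (!x11 || x4 || x5) — x5 is true.
  19. (!x8 || x7 || !x1) — !x8 is true.
  20. (x12 || x7 || !x1) — x12 is true.
  21. (!x2 || !x6) — !x6 is true.
  22. (!x4 || !x2 || !x3) — !x4 is true.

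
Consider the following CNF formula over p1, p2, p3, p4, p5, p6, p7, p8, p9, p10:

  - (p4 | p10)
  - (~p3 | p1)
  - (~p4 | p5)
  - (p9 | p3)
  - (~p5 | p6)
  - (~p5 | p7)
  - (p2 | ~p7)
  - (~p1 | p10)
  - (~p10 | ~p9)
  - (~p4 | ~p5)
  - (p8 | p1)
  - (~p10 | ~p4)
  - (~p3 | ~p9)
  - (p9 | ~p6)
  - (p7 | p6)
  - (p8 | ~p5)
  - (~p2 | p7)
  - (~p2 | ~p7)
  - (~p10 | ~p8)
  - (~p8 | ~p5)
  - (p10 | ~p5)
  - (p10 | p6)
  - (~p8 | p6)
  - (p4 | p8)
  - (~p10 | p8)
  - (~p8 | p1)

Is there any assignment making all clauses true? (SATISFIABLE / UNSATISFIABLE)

UNSATISFIABLE

p8 = True:
  propagation gives p10=False, p4=True, p5=True; an empty clause results — contradiction.
p8 = False:
  propagation gives p1=True, p10=True; an empty clause results — contradiction.
Every branch closes, so no satisfying assignment exists.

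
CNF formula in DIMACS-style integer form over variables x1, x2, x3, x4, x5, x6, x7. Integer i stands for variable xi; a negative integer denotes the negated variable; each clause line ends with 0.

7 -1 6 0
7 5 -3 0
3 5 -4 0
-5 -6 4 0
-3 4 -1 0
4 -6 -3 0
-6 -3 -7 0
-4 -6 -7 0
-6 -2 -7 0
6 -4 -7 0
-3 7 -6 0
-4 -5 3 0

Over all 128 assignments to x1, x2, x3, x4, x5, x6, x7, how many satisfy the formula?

26

Case analysis on x6 and x3:
  x6=T, x3=T: a clause becomes empty — 0.
  x6=T, x3=F: x1 free; 3 ways for (x2,x4,x5,x7) × 2^1 = 6.
  x6=F, x3=T: x2 free; 4 ways for (x1,x4,x5,x7) × 2^1 = 8.
  x6=F, x3=F: x2, x5 free; 3 ways for (x1,x4,x7) × 2^2 = 12.
Total: 0 + 6 + 8 + 12 = 26.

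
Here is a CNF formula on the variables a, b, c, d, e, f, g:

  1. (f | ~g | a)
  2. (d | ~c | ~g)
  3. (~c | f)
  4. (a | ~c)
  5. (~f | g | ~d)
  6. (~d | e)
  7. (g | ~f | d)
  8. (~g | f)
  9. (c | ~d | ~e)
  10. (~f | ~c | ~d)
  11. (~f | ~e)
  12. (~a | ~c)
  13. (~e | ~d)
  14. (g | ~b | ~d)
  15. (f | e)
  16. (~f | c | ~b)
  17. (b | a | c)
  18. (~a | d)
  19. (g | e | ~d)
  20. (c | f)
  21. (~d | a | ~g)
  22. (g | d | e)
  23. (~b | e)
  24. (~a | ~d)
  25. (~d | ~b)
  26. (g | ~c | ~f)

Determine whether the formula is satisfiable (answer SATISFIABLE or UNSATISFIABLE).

d = True:
  propagation gives e=True; an empty clause results — contradiction.
d = False:
  propagation gives a=False, c=False, b=True, f=False; an empty clause results — contradiction.
Every branch closes, so no satisfying assignment exists.

UNSATISFIABLE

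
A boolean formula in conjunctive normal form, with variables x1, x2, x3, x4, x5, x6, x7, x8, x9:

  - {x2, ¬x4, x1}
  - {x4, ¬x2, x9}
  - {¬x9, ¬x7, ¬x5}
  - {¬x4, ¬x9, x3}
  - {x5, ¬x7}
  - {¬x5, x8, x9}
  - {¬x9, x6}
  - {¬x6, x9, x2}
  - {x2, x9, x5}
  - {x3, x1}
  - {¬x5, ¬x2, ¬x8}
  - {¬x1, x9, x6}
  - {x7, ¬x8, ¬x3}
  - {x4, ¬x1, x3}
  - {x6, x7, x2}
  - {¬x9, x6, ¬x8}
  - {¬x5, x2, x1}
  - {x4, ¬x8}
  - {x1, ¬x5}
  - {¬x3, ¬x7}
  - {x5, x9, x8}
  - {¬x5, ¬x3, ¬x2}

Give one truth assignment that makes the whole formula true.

x1=1, x2=1, x3=1, x4=1, x5=0, x6=1, x7=0, x8=0, x9=1

Try x1 = True.
Branch on x2: take x2 = True.
The remaining clauses are satisfied by x3 = True, x4 = True, x5 = False, x6 = True, x7 = False, x8 = False, x9 = True.
Every clause has at least one true literal under this assignment.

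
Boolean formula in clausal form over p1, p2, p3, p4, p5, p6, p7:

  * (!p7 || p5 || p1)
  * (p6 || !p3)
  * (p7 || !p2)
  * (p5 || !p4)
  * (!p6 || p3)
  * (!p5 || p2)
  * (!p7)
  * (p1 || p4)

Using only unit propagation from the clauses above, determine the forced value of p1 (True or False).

(!p7) stands alone — p7 = False.
In (!p2 || p7), p7 is now false; !p2 must hold, so p2 = False.
From (!p5 || p2) and p2 = False: p5 = False.
(p5 || !p4) with p5 = False leaves only !p4, so p4 = False.
(p1 || p4) with p4 = False leaves only p1, so p1 = True.

True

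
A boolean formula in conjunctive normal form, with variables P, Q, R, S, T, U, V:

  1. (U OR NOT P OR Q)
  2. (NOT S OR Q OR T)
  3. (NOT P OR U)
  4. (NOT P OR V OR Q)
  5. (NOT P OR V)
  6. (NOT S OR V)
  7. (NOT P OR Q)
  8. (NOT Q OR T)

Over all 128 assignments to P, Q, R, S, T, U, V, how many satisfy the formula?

Split on P, then Q.
  P=T, Q=T: remaining (R,S,T,U,V) ∈ {(F,F,T,T,T); (F,T,T,T,T); (T,F,T,T,T); (T,T,T,T,T)} — 4.
  P=T, Q=F: a clause becomes empty — 0.
  P=F, Q=T: R, U free; 3 ways for (S,T,V) × 2^2 = 12.
  P=F, Q=F: R, U free; 5 ways for (S,T,V) × 2^2 = 20.
Total: 4 + 0 + 12 + 20 = 36.

36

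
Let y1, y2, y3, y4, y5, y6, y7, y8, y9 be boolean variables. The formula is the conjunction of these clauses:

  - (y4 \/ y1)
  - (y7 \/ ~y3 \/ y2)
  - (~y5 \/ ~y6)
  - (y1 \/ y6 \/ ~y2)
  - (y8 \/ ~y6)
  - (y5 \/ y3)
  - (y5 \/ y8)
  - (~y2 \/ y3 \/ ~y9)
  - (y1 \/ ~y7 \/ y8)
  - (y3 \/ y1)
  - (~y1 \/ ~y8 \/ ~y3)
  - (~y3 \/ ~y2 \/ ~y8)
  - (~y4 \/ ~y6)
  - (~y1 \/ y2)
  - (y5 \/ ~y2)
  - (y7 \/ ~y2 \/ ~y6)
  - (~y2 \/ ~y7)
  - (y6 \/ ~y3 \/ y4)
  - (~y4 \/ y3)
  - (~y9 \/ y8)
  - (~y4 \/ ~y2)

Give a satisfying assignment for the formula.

y9 occurs only negated in the remaining clauses — set y9 = False.
Try y1 = True.
  then y2 is forced to True.
  then y5 is forced to True.
  then y6 is forced to False.
  then y7 is forced to False.
  then y4 is forced to False.
  then y3 is forced to False.
y8 is now unconstrained; take y8 = False.
Every clause has at least one true literal under this assignment.

y1 = True  y2 = True  y3 = False  y4 = False  y5 = True  y6 = False  y7 = False  y8 = False  y9 = False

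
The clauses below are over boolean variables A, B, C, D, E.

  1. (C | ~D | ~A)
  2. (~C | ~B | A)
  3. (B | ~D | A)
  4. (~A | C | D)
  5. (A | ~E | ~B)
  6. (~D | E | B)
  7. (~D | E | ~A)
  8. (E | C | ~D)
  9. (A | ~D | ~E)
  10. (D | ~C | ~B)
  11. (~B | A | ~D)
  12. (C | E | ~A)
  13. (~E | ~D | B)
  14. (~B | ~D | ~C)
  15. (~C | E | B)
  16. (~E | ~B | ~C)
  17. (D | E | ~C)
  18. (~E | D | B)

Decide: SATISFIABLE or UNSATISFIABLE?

Branch on A: take A = False.
The remaining clauses are satisfied by B = True, C = False, D = False, E = False.
Every clause has at least one true literal under this assignment.
So A=False, B=True, C=False, D=False, E=False is a satisfying assignment.

SATISFIABLE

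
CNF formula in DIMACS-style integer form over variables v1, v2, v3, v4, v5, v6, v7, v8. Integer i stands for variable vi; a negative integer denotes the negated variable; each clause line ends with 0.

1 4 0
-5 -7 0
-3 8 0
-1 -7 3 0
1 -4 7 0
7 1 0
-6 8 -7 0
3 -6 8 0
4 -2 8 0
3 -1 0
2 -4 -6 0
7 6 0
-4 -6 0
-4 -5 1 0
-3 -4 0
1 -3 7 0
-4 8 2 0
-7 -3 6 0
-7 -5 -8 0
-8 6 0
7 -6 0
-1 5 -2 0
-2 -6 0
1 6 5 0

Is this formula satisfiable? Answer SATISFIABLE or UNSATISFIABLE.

Try v1 = True.
  then v3 is forced to True.
  then v8 is forced to True.
  then v4 is forced to False.
  then v6 is forced to True.
  then v7 is forced to True.
  then v5 is forced to False.
  then v2 is forced to False.
So v1 = T, v2 = F, v3 = T, v4 = F, v5 = F, v6 = T, v7 = T, v8 = T is a satisfying assignment.

SATISFIABLE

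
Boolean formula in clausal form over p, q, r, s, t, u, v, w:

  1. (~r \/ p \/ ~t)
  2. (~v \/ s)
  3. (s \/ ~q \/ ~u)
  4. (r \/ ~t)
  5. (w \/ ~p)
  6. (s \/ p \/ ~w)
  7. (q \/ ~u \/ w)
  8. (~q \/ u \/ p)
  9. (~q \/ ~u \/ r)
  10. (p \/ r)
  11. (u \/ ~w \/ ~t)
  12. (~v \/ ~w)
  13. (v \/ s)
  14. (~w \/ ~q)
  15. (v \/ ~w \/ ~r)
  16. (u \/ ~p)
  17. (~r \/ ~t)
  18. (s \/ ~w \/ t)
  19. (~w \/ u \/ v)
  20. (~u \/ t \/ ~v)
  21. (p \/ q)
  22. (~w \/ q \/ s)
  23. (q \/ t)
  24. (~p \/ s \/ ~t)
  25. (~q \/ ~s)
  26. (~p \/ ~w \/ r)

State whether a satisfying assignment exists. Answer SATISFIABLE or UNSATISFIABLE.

UNSATISFIABLE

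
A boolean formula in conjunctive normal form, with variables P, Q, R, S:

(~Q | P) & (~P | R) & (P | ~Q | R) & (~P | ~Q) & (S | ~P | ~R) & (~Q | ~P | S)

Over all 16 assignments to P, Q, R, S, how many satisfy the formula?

5

The models are:
  P=F Q=F R=F S=F
  P=F Q=F R=F S=T
  P=F Q=F R=T S=F
  P=F Q=F R=T S=T
  P=T Q=F R=T S=T
Count: 5.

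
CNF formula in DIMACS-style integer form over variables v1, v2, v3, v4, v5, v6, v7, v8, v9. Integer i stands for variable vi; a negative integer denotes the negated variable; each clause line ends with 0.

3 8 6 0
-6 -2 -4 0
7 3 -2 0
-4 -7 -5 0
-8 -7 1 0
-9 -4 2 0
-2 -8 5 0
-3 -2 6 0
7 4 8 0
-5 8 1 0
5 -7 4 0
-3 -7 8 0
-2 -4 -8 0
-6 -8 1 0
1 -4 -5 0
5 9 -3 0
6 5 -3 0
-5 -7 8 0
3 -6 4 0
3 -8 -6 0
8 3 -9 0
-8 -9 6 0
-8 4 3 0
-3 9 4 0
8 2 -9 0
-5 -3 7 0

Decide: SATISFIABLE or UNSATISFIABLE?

Pure literal: v1 appears only positively; assign v1 = True.
Branch on v2: take v2 = False.
The remaining clauses are satisfied by v3 = False, v4 = True, v5 = False, v6 = False, v7 = False, v8 = True, v9 = False.
Every clause has at least one true literal under this assignment.
So v1=True  v2=False  v3=False  v4=True  v5=False  v6=False  v7=False  v8=True  v9=False is a satisfying assignment.

SATISFIABLE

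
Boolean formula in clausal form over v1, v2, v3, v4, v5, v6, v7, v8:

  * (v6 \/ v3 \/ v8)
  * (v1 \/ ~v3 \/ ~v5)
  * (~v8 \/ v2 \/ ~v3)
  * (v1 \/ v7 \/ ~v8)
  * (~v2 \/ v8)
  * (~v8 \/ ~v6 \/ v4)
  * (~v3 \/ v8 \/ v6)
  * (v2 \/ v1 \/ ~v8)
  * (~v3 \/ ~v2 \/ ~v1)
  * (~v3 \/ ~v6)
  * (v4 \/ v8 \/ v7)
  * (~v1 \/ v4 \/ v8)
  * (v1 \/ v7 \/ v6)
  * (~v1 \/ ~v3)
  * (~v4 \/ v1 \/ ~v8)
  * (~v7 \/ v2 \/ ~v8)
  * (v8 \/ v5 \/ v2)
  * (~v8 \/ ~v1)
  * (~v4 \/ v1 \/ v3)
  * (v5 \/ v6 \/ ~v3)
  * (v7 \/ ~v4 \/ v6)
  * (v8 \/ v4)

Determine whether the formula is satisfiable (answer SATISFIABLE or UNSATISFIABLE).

Try v1 = True.
  then v3 is forced to False.
  then v8 is forced to False.
  then v6 is forced to True.
  then v2 is forced to False.
  then v4 is forced to True.
  then v5 is forced to True.
v7 is now unconstrained; take v7 = True.
Every clause has at least one true literal under this assignment.
So v1 = True, v2 = False, v3 = False, v4 = True, v5 = True, v6 = True, v7 = True, v8 = False is a satisfying assignment.

SATISFIABLE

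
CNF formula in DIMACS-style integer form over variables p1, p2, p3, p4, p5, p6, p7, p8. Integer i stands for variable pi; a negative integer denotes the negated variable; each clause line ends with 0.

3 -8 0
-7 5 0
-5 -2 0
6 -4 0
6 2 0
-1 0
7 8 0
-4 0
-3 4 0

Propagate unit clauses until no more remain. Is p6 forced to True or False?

True

Unit clause (~p1) sets p1 = False.
Unit clause (~p4) sets p4 = False.
In (p4 \/ ~p3), p4 is now false; ~p3 must hold, so p3 = False.
In (~p8 \/ p3), p3 is now false; ~p8 must hold, so p8 = False.
From (p8 \/ p7) and p8 = False: p7 = True.
(~p7 \/ p5) with p7 = True leaves only p5, so p5 = True.
(~p2 \/ ~p5) with p5 = True leaves only ~p2, so p2 = False.
(p2 \/ p6): since p2 = False, the clause reduces to (p6). p6 = True.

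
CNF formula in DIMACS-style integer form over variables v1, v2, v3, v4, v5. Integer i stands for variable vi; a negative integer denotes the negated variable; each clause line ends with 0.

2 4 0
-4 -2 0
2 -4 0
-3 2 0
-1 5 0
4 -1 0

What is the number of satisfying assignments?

Satisfying assignments:
  v1=0 v2=1 v3=0 v4=0 v5=0
  v1=0 v2=1 v3=0 v4=0 v5=1
  v1=0 v2=1 v3=1 v4=0 v5=0
  v1=0 v2=1 v3=1 v4=0 v5=1
Count: 4.

4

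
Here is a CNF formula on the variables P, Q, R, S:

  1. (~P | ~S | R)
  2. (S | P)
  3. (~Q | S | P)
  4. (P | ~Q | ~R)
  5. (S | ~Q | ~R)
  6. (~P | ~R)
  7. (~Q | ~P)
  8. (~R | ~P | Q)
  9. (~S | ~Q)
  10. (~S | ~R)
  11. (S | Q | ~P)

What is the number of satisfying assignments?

The models are:
  P=0 Q=0 R=0 S=1
That's 1 in total.

1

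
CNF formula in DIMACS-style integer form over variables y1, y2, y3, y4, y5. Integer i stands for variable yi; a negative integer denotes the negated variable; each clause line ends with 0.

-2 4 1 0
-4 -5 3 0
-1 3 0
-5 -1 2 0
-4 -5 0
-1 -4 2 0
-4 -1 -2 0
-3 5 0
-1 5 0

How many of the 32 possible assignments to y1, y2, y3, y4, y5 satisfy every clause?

The models are:
  y1=F y2=F y3=F y4=F y5=F
  y1=F y2=F y3=F y4=F y5=T
  y1=F y2=F y3=F y4=T y5=F
  y1=F y2=F y3=T y4=F y5=T
  y1=F y2=T y3=F y4=T y5=F
  y1=T y2=T y3=T y4=F y5=T
That's 6 in total.

6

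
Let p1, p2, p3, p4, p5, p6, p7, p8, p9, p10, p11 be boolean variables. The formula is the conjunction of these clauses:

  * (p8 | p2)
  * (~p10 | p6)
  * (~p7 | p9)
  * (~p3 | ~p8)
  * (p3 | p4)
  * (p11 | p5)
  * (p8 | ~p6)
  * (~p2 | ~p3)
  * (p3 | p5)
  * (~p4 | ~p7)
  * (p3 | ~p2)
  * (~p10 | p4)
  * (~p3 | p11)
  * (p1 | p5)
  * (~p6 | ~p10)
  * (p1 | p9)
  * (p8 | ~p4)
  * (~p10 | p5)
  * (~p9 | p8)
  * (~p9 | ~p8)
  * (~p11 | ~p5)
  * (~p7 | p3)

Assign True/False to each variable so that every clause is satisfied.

p1=1  p2=0  p3=0  p4=1  p5=1  p6=0  p7=0  p8=1  p9=0  p10=0  p11=0

Check each clause:
  1. (p8 | p2) — p8 is true.
  2. (p6 | ~p10) — ~p10 is true.
  3. (~p7 | p9) — ~p7 is true.
  4. (~p3 | ~p8) — ~p3 is true.
  5. (p4 | p3) — p4 is true.
  6. (p5 | p11) — p5 is true.
  7. (~p6 | p8) — p8 is true.
  8. (~p3 | ~p2) — ~p3 is true.
  9. (p3 | p5) — p5 is true.
  10. (~p7 | ~p4) — ~p7 is true.
  11. (~p2 | p3) — ~p2 is true.
  12. (~p10 | p4) — p4 is true.
  13. (~p3 | p11) — ~p3 is true.
  14. (p5 | p1) — p1 is true.
  15. (~p10 | ~p6) — ~p6 is true.
  16. (p9 | p1) — p1 is true.
  17. (p8 | ~p4) — p8 is true.
  18. (p5 | ~p10) — p5 is true.
  19. (p8 | ~p9) — p8 is true.
  20. (~p9 | ~p8) — ~p9 is true.
  21. (~p11 | ~p5) — ~p11 is true.
  22. (p3 | ~p7) — ~p7 is true.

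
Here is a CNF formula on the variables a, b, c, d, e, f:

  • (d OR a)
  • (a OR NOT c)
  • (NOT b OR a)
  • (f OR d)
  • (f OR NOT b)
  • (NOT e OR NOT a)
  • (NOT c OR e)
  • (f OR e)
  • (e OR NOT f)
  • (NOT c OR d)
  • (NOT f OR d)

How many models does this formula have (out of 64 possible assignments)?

Satisfying assignments:
  a=F b=F c=F d=T e=T f=F
  a=F b=F c=F d=T e=T f=T
That's 2 in total.

2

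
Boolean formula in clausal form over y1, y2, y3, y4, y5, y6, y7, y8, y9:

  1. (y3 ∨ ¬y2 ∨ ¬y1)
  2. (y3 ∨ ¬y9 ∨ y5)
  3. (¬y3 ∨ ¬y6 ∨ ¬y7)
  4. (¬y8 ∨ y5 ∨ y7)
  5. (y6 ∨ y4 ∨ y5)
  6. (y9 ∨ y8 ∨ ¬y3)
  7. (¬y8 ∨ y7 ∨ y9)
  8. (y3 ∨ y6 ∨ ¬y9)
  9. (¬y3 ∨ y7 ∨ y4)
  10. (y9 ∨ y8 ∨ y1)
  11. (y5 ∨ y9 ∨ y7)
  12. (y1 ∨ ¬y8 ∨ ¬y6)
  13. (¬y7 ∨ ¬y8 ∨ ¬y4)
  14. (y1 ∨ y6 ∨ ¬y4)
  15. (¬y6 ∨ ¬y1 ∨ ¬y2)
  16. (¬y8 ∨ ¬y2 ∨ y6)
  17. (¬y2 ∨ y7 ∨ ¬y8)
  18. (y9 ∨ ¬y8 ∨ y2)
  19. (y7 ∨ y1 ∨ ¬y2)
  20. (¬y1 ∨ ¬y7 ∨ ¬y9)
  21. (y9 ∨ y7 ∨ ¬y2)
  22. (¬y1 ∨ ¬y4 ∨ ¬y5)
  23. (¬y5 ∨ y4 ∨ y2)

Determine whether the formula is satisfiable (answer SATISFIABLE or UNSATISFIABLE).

SATISFIABLE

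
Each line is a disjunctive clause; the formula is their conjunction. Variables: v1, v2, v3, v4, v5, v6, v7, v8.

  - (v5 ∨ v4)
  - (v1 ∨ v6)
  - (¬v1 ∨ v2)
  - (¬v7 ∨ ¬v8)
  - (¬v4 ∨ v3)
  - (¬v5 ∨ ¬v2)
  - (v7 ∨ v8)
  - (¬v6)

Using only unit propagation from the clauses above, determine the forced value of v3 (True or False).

Unit clause (¬v6) sets v6 = False.
(v6 ∨ v1): since v6 = False, the clause reduces to (v1). v1 = True.
In (¬v1 ∨ v2), ¬v1 is now false; v2 must hold, so v2 = True.
From (¬v2 ∨ ¬v5) and v2 = True: v5 = False.
(v5 ∨ v4) with v5 = False leaves only v4, so v4 = True.
(v3 ∨ ¬v4) with v4 = True leaves only v3, so v3 = True.

True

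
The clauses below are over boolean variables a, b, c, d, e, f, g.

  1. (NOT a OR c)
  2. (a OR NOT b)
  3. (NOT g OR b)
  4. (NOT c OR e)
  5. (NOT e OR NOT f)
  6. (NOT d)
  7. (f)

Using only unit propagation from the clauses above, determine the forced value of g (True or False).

False

(NOT d) is a unit clause: d = False.
Unit clause (f) sets f = True.
(NOT f OR NOT e) with f = True leaves only NOT e, so e = False.
(NOT c OR e): since e = False, the clause reduces to (NOT c). c = False.
(NOT a OR c) with c = False leaves only NOT a, so a = False.
From (a OR NOT b) and a = False: b = False.
(NOT g OR b) with b = False leaves only NOT g, so g = False.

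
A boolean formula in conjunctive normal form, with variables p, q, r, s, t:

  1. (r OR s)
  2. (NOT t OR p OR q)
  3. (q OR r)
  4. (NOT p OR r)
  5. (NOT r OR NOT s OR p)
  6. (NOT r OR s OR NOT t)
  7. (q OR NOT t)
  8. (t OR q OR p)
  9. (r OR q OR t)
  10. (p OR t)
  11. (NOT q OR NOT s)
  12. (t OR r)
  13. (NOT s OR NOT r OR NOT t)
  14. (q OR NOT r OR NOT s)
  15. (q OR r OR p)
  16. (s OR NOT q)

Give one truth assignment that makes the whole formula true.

Branch on p: take p = True.
  then r is forced to True.
Try q = False.
  then t is forced to False.
  then s is forced to False.
Check each clause:
  1. (s OR r) — r is true.
  2. (q OR NOT t OR p) — p is true.
  3. (r OR q) — r is true.
  4. (r OR NOT p) — r is true.
  5. (NOT s OR p OR NOT r) — p is true.
  6. (NOT r OR s OR NOT t) — NOT t is true.
  7. (q OR NOT t) — NOT t is true.
  8. (p OR t OR q) — p is true.
  9. (q OR t OR r) — r is true.
  10. (p OR t) — p is true.
  11. (NOT q OR NOT s) — NOT s is true.
  12. (r OR t) — r is true.
  13. (NOT r OR NOT t OR NOT s) — NOT t is true.
  14. (NOT r OR NOT s OR q) — NOT s is true.
  15. (p OR q OR r) — p is true.
  16. (NOT q OR s) — NOT q is true.

p = T, q = F, r = T, s = F, t = F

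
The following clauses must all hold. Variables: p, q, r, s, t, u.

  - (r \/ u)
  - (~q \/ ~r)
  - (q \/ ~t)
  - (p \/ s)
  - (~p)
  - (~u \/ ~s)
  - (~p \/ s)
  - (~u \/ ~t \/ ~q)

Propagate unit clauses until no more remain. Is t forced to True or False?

(~p) is a unit clause: p = False.
From (p \/ s) and p = False: s = True.
(~u \/ ~s) with s = True leaves only ~u, so u = False.
(r \/ u) with u = False leaves only r, so r = True.
From (~r \/ ~q) and r = True: q = False.
(~t \/ q): since q = False, the clause reduces to (~t). t = False.

False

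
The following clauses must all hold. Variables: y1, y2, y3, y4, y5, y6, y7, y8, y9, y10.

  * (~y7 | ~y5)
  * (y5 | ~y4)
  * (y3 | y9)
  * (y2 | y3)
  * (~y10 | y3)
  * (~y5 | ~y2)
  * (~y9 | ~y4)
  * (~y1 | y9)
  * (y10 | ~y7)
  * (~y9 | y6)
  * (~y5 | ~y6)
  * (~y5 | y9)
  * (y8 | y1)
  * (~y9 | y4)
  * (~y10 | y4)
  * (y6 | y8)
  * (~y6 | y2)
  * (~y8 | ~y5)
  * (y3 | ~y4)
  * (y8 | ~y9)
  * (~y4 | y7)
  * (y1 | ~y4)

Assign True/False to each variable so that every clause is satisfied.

y3 occurs only positively in the remaining clauses — set y3 = True.
Try y1 = False.
  then y8 is forced to True.
  then y5 is forced to False.
  then y4 is forced to False.
  then y9 is forced to False.
  then y10 is forced to False.
  then y7 is forced to False.
Set y2 = True and propagate.
y6 is now unconstrained; take y6 = True.
Every clause has at least one true literal under this assignment.

y1=False, y2=True, y3=True, y4=False, y5=False, y6=True, y7=False, y8=True, y9=False, y10=False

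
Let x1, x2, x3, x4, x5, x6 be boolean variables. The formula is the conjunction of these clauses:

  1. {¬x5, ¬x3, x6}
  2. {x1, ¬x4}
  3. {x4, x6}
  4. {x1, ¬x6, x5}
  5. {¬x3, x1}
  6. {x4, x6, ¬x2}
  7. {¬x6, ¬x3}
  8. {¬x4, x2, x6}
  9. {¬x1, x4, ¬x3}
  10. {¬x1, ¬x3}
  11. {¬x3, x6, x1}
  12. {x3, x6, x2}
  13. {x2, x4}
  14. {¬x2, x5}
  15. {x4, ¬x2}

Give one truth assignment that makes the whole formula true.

x1=True, x2=False, x3=False, x4=True, x5=False, x6=True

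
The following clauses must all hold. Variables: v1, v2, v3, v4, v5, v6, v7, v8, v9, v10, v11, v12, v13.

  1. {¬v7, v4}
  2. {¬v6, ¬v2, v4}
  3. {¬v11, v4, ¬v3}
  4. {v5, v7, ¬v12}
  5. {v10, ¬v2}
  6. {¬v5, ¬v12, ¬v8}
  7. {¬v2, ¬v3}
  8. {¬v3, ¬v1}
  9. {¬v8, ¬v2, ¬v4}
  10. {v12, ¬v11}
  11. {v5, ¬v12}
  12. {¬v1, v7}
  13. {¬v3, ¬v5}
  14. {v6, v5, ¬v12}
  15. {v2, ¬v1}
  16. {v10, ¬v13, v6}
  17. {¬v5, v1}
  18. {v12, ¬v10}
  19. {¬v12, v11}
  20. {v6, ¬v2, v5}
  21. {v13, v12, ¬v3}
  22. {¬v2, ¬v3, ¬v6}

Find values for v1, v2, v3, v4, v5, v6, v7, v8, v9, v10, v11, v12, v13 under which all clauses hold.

v1=T  v2=T  v3=F  v4=T  v5=T  v6=F  v7=T  v8=F  v9=F  v10=T  v11=T  v12=T  v13=F

v3 occurs only negated in the remaining clauses — set v3 = False.
Pure literal: v8 appears only negated; assign v8 = False.
Branch on v1: take v1 = True.
  then v7 is forced to True.
  then v4 is forced to True.
  then v2 is forced to True.
  then v10 is forced to True.
  then v12 is forced to True.
  then v5 is forced to True.
  then v11 is forced to True.
v6, v9, v13 are now unconstrained; take v6 = False, v9 = False, v13 = False.
Check each clause:
  1. {¬v7, v4} — v4 is true.
  2. {¬v6, v4, ¬v2} — ¬v6 is true.
  3. {v4, ¬v11, ¬v3} — v4 is true.
  4. {v7, v5, ¬v12} — v5 is true.
  5. {v10, ¬v2} — v10 is true.
  6. {¬v12, ¬v8, ¬v5} — ¬v8 is true.
  7. {¬v3, ¬v2} — ¬v3 is true.
  8. {¬v3, ¬v1} — ¬v3 is true.
  9. {¬v2, ¬v4, ¬v8} — ¬v8 is true.
  10. {¬v11, v12} — v12 is true.
  11. {v5, ¬v12} — v5 is true.
  12. {v7, ¬v1} — v7 is true.
  13. {¬v5, ¬v3} — ¬v3 is true.
  14. {v5, v6, ¬v12} — v5 is true.
  15. {v2, ¬v1} — v2 is true.
  16. {¬v13, v10, v6} — v10 is true.
  17. {v1, ¬v5} — v1 is true.
  18. {¬v10, v12} — v12 is true.
  19. {v11, ¬v12} — v11 is true.
  20. {v5, ¬v2, v6} — v5 is true.
  21. {v12, ¬v3, v13} — v12 is true.
  22. {¬v6, ¬v2, ¬v3} — ¬v6 is true.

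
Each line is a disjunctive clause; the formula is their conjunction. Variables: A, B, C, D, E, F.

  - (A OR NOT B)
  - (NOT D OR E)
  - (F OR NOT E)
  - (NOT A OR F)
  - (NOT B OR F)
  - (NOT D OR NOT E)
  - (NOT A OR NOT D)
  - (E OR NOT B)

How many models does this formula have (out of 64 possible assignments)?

Split on E, then A.
  E=T, A=T: remaining (B,C,D,F) ∈ {(F,F,F,T); (F,T,F,T); (T,F,F,T); (T,T,F,T)} — 4.
  E=T, A=F: remaining (B,C,D,F) ∈ {(F,F,F,T); (F,T,F,T)} — 2.
  E=F, A=T: remaining (B,C,D,F) ∈ {(F,F,F,T); (F,T,F,T)} — 2.
  E=F, A=F: remaining (B,C,D,F) ∈ {(F,F,F,F); (F,F,F,T); (F,T,F,F); (F,T,F,T)} — 4.
Total: 4 + 2 + 2 + 4 = 12.

12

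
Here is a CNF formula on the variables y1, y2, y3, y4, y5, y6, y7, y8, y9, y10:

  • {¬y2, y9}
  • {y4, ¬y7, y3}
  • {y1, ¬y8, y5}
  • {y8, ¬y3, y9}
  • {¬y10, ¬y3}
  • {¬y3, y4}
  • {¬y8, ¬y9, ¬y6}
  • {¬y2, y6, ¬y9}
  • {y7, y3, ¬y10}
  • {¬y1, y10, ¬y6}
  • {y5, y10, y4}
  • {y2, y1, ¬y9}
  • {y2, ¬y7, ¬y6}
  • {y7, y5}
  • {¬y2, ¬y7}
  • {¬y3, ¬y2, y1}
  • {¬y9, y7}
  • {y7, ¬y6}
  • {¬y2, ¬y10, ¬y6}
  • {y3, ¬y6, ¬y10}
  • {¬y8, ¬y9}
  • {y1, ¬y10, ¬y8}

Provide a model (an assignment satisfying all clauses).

y1 = False  y2 = False  y3 = False  y4 = True  y5 = False  y6 = False  y7 = True  y8 = False  y9 = False  y10 = False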